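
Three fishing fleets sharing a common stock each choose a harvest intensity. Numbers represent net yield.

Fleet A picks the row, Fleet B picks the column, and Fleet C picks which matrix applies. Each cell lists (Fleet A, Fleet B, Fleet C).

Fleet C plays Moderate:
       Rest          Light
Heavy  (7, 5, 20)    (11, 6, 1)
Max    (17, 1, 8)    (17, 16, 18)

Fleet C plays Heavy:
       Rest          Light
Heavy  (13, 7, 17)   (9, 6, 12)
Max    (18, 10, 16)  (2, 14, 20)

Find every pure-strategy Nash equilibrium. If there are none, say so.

Mark each player's best response to every combination of opponents' strategies; a profile where every player is best-responding is a pure Nash equilibrium.
Fleet A against (Rest, Moderate): payoffs 7, 17 → best response Max.
Fleet A against (Rest, Heavy): payoffs 13, 18 → best response Max.
Fleet A against (Light, Moderate): payoffs 11, 17 → best response Max.
Fleet A against (Light, Heavy): payoffs 9, 2 → best response Heavy.
Fleet B against (Heavy, Moderate): payoffs 5, 6 → best response Light.
Fleet B against (Heavy, Heavy): payoffs 7, 6 → best response Rest.
Fleet B against (Max, Moderate): payoffs 1, 16 → best response Light.
Fleet B against (Max, Heavy): payoffs 10, 14 → best response Light.
Fleet C against (Heavy, Rest): payoffs 20, 17 → best response Moderate.
Fleet C against (Heavy, Light): payoffs 1, 12 → best response Heavy.
Fleet C against (Max, Rest): payoffs 8, 16 → best response Heavy.
Fleet C against (Max, Light): payoffs 18, 20 → best response Heavy.
No profile is a mutual best response for all players.

This game has no pure Nash equilibrium.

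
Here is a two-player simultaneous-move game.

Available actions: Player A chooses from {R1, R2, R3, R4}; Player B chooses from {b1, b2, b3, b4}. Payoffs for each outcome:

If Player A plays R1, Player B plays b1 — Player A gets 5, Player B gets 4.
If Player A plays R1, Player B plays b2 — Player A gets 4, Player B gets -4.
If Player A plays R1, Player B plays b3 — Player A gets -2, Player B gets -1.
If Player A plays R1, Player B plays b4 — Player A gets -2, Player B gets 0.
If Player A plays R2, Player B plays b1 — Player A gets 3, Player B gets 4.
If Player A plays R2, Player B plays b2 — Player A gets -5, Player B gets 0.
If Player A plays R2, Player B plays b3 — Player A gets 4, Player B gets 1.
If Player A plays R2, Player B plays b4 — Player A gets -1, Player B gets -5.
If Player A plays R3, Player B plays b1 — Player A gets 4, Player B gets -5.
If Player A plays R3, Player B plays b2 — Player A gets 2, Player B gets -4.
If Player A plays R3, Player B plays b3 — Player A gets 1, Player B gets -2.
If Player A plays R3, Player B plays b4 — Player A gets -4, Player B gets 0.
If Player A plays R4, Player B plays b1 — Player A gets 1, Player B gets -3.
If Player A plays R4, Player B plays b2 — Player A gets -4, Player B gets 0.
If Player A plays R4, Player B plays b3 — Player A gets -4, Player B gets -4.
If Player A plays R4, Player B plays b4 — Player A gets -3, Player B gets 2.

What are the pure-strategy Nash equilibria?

(R1, b1): Player A gets 5, best alternative 4; Player B gets 4, best alternative 0. No profitable deviation — NE.
(R1, b2): Player B can switch to b1 (-4 → 4). Not NE.
(R1, b3): Player A can switch to R2 (-2 → 4). Not NE.
(R1, b4): Player A can switch to R2 (-2 → -1). Not NE.
(R2, b1): Player A can switch to R1 (3 → 5). Not NE.
(R2, b2): Player A can switch to R1 (-5 → 4). Not NE.
(R2, b3): Player B can switch to b1 (1 → 4). Not NE.
(The remaining 9 profiles each have a profitable deviation by the same check.)

The unique pure-strategy Nash equilibrium is (R1, b1).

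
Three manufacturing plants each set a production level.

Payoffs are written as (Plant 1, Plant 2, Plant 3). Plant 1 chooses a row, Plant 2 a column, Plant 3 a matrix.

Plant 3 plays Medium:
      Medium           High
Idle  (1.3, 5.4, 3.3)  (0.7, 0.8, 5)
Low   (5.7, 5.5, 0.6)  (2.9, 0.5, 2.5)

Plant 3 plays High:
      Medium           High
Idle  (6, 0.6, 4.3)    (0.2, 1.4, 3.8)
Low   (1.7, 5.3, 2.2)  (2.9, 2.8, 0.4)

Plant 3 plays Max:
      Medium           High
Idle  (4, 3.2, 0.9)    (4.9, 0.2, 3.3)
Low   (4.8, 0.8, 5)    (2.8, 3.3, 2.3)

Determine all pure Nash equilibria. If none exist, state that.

There is no pure-strategy Nash equilibrium.

Plant 1 against (Medium, Medium): payoffs 1.3, 5.7 → best response Low.
Plant 1 against (Medium, High): payoffs 6, 1.7 → best response Idle.
Plant 1 against (Medium, Max): payoffs 4, 4.8 → best response Low.
Plant 1 against (High, Medium): payoffs 0.7, 2.9 → best response Low.
Plant 1 against (High, High): payoffs 0.2, 2.9 → best response Low.
Plant 1 against (High, Max): payoffs 4.9, 2.8 → best response Idle.
Plant 2 against (Idle, Medium): payoffs 5.4, 0.8 → best response Medium.
Plant 2 against (Idle, High): payoffs 0.6, 1.4 → best response High.
Plant 2 against (Idle, Max): payoffs 3.2, 0.2 → best response Medium.
Plant 2 against (Low, Medium): payoffs 5.5, 0.5 → best response Medium.
Plant 2 against (Low, High): payoffs 5.3, 2.8 → best response Medium.
Plant 2 against (Low, Max): payoffs 0.8, 3.3 → best response High.
Plant 3 against (Idle, Medium): payoffs 3.3, 4.3, 0.9 → best response High.
Plant 3 against (Idle, High): payoffs 5, 3.8, 3.3 → best response Medium.
Plant 3 against (Low, Medium): payoffs 0.6, 2.2, 5 → best response Max.
Plant 3 against (Low, High): payoffs 2.5, 0.4, 2.3 → best response Medium.
No profile is a mutual best response for all players.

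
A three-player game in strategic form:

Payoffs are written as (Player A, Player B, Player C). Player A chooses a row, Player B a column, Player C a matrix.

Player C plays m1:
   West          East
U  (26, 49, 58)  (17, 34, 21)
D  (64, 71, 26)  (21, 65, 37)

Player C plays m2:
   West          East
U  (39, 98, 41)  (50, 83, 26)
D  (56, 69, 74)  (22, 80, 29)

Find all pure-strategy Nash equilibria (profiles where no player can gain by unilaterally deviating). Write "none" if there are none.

Player A against (West, m1): payoffs 26, 64 → best response D.
Player A against (West, m2): payoffs 39, 56 → best response D.
Player A against (East, m1): payoffs 17, 21 → best response D.
Player A against (East, m2): payoffs 50, 22 → best response U.
Player B against (U, m1): payoffs 49, 34 → best response West.
Player B against (U, m2): payoffs 98, 83 → best response West.
Player B against (D, m1): payoffs 71, 65 → best response West.
Player B against (D, m2): payoffs 69, 80 → best response East.
Player C against (U, West): payoffs 58, 41 → best response m1.
Player C against (U, East): payoffs 21, 26 → best response m2.
Player C against (D, West): payoffs 26, 74 → best response m2.
Player C against (D, East): payoffs 37, 29 → best response m1.
No profile is a mutual best response for all players.

This game has no pure Nash equilibrium.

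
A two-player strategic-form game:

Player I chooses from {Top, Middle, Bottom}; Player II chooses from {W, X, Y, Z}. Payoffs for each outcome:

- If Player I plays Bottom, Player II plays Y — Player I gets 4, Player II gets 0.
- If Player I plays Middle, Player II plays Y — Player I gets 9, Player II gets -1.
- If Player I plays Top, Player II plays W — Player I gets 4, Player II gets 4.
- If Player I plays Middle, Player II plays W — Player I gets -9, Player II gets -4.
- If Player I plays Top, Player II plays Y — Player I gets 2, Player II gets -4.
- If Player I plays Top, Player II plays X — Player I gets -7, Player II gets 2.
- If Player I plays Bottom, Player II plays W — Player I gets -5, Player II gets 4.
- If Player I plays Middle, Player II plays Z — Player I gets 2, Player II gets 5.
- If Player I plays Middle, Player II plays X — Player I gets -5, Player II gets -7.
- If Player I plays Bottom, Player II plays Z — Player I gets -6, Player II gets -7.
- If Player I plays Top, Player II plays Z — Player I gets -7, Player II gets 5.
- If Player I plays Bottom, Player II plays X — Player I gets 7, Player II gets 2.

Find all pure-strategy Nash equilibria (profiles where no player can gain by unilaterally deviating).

For each strategy profile, look for a profitable unilateral deviation.
(Top, W): Player II can switch to Z (4 → 5). Not NE.
(Top, X): Player I can switch to Middle (-7 → -5). Not NE.
(Top, Y): Player I can switch to Middle (2 → 9). Not NE.
(Top, Z): Player I can switch to Middle (-7 → 2). Not NE.
(Middle, W): Player I can switch to Top (-9 → 4). Not NE.
(Middle, X): Player I can switch to Bottom (-5 → 7). Not NE.
(Middle, Z): Player I gets 2, best alternative -6; Player II gets 5, best alternative -1. No profitable deviation — NE.
(The remaining 5 profiles each have a profitable deviation by the same check.)

Pure NE: (Middle, Z)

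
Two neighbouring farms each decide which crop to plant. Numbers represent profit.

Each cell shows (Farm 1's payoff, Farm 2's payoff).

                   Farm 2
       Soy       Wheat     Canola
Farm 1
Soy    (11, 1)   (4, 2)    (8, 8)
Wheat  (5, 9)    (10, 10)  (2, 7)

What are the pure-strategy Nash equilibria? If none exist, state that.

The pure Nash equilibria are (Soy, Canola), (Wheat, Wheat).

(Soy, Soy): Farm 2 can switch to Wheat (1 → 2). Not NE.
(Soy, Wheat): Farm 1 can switch to Wheat (4 → 10). Not NE.
(Soy, Canola): Farm 1 gets 8, best alternative 2; Farm 2 gets 8, best alternative 2. No profitable deviation — NE.
(Wheat, Soy): Farm 1 can switch to Soy (5 → 11). Not NE.
(Wheat, Wheat): Farm 1 gets 10, best alternative 4; Farm 2 gets 10, best alternative 9. No profitable deviation — NE.
(Wheat, Canola): Farm 1 can switch to Soy (2 → 8). Not NE.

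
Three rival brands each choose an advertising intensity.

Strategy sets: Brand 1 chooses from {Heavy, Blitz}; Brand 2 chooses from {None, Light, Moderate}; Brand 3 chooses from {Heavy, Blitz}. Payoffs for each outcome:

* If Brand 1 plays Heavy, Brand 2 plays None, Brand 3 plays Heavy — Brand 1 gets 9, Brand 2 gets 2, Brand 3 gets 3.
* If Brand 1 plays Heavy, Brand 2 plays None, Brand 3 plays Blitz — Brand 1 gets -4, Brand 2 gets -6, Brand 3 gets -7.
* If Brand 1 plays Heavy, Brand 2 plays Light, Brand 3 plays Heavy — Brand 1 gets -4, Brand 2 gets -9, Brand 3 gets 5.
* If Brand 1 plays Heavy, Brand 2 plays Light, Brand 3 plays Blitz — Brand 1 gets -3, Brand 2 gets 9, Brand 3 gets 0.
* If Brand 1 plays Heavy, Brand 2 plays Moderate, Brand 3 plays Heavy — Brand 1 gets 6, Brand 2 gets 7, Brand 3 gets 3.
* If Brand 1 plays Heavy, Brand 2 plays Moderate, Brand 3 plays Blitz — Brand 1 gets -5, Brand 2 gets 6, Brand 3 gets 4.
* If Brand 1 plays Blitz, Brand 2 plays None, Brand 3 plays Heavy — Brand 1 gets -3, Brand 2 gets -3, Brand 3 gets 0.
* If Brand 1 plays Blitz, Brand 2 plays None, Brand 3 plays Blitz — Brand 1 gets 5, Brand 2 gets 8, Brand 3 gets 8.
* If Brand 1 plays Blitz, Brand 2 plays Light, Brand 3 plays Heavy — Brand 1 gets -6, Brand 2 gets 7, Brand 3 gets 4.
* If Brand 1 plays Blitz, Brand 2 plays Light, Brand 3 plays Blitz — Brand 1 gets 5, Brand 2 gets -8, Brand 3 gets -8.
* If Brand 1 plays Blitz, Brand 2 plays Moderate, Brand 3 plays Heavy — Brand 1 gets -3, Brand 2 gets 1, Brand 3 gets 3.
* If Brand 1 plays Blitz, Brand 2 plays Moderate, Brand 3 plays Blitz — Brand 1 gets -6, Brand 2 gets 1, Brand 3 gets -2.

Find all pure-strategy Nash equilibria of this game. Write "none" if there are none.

The unique pure-strategy Nash equilibrium is (Blitz, None, Blitz).

For each player, find the best response to each opponent profile; mutual best responses are the pure NE.
Brand 1 against (None, Heavy): payoffs 9, -3 → best response Heavy.
Brand 1 against (None, Blitz): payoffs -4, 5 → best response Blitz.
Brand 1 against (Light, Heavy): payoffs -4, -6 → best response Heavy.
Brand 1 against (Light, Blitz): payoffs -3, 5 → best response Blitz.
Brand 1 against (Moderate, Heavy): payoffs 6, -3 → best response Heavy.
Brand 1 against (Moderate, Blitz): payoffs -5, -6 → best response Heavy.
Brand 2 against (Heavy, Heavy): payoffs 2, -9, 7 → best response Moderate.
Brand 2 against (Heavy, Blitz): payoffs -6, 9, 6 → best response Light.
Brand 2 against (Blitz, Heavy): payoffs -3, 7, 1 → best response Light.
Brand 2 against (Blitz, Blitz): payoffs 8, -8, 1 → best response None.
Brand 3 against (Heavy, None): payoffs 3, -7 → best response Heavy.
Brand 3 against (Heavy, Light): payoffs 5, 0 → best response Heavy.
Brand 3 against (Heavy, Moderate): payoffs 3, 4 → best response Blitz.
Brand 3 against (Blitz, None): payoffs 0, 8 → best response Blitz.
Brand 3 against (Blitz, Light): payoffs 4, -8 → best response Heavy.
Brand 3 against (Blitz, Moderate): payoffs 3, -2 → best response Heavy.
Mutual best responses: (Blitz, None, Blitz).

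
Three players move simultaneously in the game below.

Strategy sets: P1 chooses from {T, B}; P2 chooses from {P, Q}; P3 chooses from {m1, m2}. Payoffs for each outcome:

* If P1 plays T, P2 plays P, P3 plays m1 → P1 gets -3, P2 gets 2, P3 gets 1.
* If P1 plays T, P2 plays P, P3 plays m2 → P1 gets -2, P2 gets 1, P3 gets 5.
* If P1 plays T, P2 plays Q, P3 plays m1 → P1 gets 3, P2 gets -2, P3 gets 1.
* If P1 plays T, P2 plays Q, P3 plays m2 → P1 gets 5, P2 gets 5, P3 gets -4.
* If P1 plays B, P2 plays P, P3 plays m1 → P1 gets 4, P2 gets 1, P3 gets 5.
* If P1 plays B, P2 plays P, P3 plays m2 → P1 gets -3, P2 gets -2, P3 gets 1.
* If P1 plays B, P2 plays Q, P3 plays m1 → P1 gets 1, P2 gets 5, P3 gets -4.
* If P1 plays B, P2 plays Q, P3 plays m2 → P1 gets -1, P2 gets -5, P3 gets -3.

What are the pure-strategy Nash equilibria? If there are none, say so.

(T, P, m1): P1 can switch to B (-3 → 4). Not NE.
(T, P, m2): P2 can switch to Q (1 → 5). Not NE.
(T, Q, m1): P2 can switch to P (-2 → 2). Not NE.
(T, Q, m2): P3 can switch to m1 (-4 → 1). Not NE.
(B, P, m1): P2 can switch to Q (1 → 5). Not NE.
(B, P, m2): P1 can switch to T (-3 → -2). Not NE.
(B, Q, m1): P1 can switch to T (1 → 3). Not NE.
(B, Q, m2): P1 can switch to T (-1 → 5). Not NE.

No pure-strategy Nash equilibrium.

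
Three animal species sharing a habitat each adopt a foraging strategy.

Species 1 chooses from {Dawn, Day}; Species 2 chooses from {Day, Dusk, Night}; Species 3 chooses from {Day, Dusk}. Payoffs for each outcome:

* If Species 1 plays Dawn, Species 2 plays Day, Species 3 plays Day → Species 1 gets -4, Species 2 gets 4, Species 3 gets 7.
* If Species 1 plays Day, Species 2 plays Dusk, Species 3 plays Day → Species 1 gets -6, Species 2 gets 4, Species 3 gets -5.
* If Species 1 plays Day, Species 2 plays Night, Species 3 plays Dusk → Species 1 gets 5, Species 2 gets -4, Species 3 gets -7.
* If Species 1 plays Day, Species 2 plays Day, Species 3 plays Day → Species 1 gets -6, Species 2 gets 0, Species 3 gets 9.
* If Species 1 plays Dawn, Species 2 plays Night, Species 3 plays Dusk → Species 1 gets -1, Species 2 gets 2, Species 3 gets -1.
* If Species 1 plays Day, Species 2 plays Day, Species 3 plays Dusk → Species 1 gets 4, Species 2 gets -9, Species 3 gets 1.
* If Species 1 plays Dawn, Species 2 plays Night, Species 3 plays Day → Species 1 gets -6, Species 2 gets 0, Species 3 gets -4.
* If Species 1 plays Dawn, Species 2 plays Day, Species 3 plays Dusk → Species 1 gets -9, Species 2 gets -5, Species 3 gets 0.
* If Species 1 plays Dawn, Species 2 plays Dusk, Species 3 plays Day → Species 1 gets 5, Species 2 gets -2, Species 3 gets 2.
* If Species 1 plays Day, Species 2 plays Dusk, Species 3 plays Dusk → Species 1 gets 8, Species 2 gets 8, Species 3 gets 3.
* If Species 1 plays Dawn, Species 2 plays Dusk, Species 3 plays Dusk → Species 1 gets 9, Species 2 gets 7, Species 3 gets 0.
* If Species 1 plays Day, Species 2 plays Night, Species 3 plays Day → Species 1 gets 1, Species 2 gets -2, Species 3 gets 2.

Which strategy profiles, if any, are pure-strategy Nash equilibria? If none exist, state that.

Species 1 against (Day, Day): payoffs -4, -6 → best response Dawn.
Species 1 against (Day, Dusk): payoffs -9, 4 → best response Day.
Species 1 against (Dusk, Day): payoffs 5, -6 → best response Dawn.
Species 1 against (Dusk, Dusk): payoffs 9, 8 → best response Dawn.
Species 1 against (Night, Day): payoffs -6, 1 → best response Day.
Species 1 against (Night, Dusk): payoffs -1, 5 → best response Day.
Species 2 against (Dawn, Day): payoffs 4, -2, 0 → best response Day.
Species 2 against (Dawn, Dusk): payoffs -5, 7, 2 → best response Dusk.
Species 2 against (Day, Day): payoffs 0, 4, -2 → best response Dusk.
Species 2 against (Day, Dusk): payoffs -9, 8, -4 → best response Dusk.
Species 3 against (Dawn, Day): payoffs 7, 0 → best response Day.
Species 3 against (Dawn, Dusk): payoffs 2, 0 → best response Day.
Species 3 against (Dawn, Night): payoffs -4, -1 → best response Dusk.
Species 3 against (Day, Day): payoffs 9, 1 → best response Day.
Species 3 against (Day, Dusk): payoffs -5, 3 → best response Dusk.
Species 3 against (Day, Night): payoffs 2, -7 → best response Day.
Mutual best responses: (Dawn, Day, Day).

Pure NE: (Dawn, Day, Day)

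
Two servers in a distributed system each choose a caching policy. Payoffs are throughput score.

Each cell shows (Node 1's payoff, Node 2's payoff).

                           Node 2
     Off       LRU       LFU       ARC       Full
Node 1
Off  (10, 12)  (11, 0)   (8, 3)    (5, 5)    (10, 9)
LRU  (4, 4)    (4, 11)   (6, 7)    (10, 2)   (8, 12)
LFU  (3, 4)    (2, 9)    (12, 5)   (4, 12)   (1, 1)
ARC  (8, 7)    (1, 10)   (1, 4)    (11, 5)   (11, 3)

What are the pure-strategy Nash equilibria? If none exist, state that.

(Off, Off): Node 1 gets 10, best alternative 8; Node 2 gets 12, best alternative 9. No profitable deviation — NE.
(Off, LRU): Node 2 can switch to Off (0 → 12). Not NE.
(Off, LFU): Node 1 can switch to LFU (8 → 12). Not NE.
(Off, ARC): Node 1 can switch to LRU (5 → 10). Not NE.
(Off, Full): Node 1 can switch to ARC (10 → 11). Not NE.
(LRU, Off): Node 1 can switch to Off (4 → 10). Not NE.
(LRU, LRU): Node 1 can switch to Off (4 → 11). Not NE.
(The remaining 13 profiles each have a profitable deviation by the same check.)

Pure NE: (Off, Off)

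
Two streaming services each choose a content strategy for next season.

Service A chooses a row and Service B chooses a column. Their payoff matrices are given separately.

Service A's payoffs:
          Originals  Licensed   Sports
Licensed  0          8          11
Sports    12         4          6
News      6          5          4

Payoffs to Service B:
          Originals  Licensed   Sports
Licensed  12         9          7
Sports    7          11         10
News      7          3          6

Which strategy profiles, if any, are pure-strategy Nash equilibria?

none

Service A against Originals: payoffs 0, 12, 6 → best response Sports.
Service A against Licensed: payoffs 8, 4, 5 → best response Licensed.
Service A against Sports: payoffs 11, 6, 4 → best response Licensed.
Service B against Licensed: payoffs 12, 9, 7 → best response Originals.
Service B against Sports: payoffs 7, 11, 10 → best response Licensed.
Service B against News: payoffs 7, 3, 6 → best response Originals.
No profile is a mutual best response for all players.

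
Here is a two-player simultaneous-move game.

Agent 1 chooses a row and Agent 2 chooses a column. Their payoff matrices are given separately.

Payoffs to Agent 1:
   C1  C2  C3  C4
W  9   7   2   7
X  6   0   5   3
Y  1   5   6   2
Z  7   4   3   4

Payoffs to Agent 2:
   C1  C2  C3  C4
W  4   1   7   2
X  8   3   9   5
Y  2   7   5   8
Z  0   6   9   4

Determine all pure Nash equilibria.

Agent 1 against C1: payoffs 9, 6, 1, 7 → best response W.
Agent 1 against C2: payoffs 7, 0, 5, 4 → best response W.
Agent 1 against C3: payoffs 2, 5, 6, 3 → best response Y.
Agent 1 against C4: payoffs 7, 3, 2, 4 → best response W.
Agent 2 against W: payoffs 4, 1, 7, 2 → best response C3.
Agent 2 against X: payoffs 8, 3, 9, 5 → best response C3.
Agent 2 against Y: payoffs 2, 7, 5, 8 → best response C4.
Agent 2 against Z: payoffs 0, 6, 9, 4 → best response C3.
No profile is a mutual best response for all players.

No pure-strategy Nash equilibrium.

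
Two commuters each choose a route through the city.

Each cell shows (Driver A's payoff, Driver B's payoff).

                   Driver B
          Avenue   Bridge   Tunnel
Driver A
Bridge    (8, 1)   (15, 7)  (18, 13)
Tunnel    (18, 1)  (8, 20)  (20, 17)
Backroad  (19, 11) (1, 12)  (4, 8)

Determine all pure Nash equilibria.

There is no pure-strategy Nash equilibrium.

Check each profile: it is a Nash equilibrium iff no player can strictly gain by switching unilaterally.
(Bridge, Avenue): Driver A can switch to Tunnel (8 → 18). Not NE.
(Bridge, Bridge): Driver B can switch to Tunnel (7 → 13). Not NE.
(Bridge, Tunnel): Driver A can switch to Tunnel (18 → 20). Not NE.
(Tunnel, Avenue): Driver A can switch to Backroad (18 → 19). Not NE.
(Tunnel, Bridge): Driver A can switch to Bridge (8 → 15). Not NE.
(Tunnel, Tunnel): Driver B can switch to Bridge (17 → 20). Not NE.
(Backroad, Avenue): Driver B can switch to Bridge (11 → 12). Not NE.
(Backroad, Bridge): Driver A can switch to Bridge (1 → 15). Not NE.
(The remaining 1 profile has a profitable deviation by the same check.)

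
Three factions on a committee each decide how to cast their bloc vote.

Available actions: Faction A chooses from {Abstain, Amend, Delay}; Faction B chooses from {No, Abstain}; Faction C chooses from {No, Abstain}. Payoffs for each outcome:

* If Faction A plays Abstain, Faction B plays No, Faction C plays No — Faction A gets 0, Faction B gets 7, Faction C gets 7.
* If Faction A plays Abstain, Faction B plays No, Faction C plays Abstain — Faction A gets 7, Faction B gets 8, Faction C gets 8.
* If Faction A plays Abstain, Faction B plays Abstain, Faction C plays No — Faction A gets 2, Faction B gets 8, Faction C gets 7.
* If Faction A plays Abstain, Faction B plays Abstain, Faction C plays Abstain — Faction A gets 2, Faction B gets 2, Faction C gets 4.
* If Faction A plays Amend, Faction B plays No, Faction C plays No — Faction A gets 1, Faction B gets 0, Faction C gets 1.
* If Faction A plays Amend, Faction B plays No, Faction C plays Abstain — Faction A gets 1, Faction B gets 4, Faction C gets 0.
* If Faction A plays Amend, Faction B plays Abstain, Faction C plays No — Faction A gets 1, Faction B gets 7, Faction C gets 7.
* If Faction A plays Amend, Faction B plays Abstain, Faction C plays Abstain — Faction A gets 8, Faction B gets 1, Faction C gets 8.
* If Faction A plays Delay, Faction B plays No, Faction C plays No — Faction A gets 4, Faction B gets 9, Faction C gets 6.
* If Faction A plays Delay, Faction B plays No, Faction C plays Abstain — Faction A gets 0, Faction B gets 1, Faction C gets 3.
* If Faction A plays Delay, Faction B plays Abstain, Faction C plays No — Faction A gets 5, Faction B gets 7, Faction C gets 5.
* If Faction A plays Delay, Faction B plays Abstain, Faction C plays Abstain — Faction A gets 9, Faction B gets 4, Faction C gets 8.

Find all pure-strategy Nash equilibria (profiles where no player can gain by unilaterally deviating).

Check each profile: it is a Nash equilibrium iff no player can strictly gain by switching unilaterally.
(Abstain, No, No): Faction A can switch to Amend (0 → 1). Not NE.
(Abstain, No, Abstain): Faction A gets 7, best alternative 1; Faction B gets 8, best alternative 2; Faction C gets 8, best alternative 7. No profitable deviation — NE.
(Abstain, Abstain, No): Faction A can switch to Delay (2 → 5). Not NE.
(Abstain, Abstain, Abstain): Faction A can switch to Amend (2 → 8). Not NE.
(Amend, No, No): Faction A can switch to Delay (1 → 4). Not NE.
(Amend, No, Abstain): Faction A can switch to Abstain (1 → 7). Not NE.
(Amend, Abstain, No): Faction A can switch to Abstain (1 → 2). Not NE.
(Amend, Abstain, Abstain): Faction A can switch to Delay (8 → 9). Not NE.
(Delay, No, No): Faction A gets 4, best alternative 1; Faction B gets 9, best alternative 7; Faction C gets 6, best alternative 3. No profitable deviation — NE.
(Delay, No, Abstain): Faction A can switch to Abstain (0 → 7). Not NE.
(Delay, Abstain, Abstain): Faction A gets 9, best alternative 8; Faction B gets 4, best alternative 1; Faction C gets 8, best alternative 5. No profitable deviation — NE.
(The remaining 1 profile has a profitable deviation by the same check.)

Pure-strategy Nash equilibria: (Abstain, No, Abstain); (Delay, No, No); (Delay, Abstain, Abstain)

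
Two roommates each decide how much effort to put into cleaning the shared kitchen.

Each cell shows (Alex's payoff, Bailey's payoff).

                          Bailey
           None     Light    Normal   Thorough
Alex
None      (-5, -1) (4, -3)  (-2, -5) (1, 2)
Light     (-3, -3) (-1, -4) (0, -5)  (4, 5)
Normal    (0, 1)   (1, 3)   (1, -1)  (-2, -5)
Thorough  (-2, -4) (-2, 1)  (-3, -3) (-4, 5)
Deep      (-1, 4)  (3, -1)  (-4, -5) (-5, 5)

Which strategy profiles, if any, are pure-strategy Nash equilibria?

(Light, Thorough)

Alex against None: payoffs -5, -3, 0, -2, -1 → best response Normal.
Alex against Light: payoffs 4, -1, 1, -2, 3 → best response None.
Alex against Normal: payoffs -2, 0, 1, -3, -4 → best response Normal.
Alex against Thorough: payoffs 1, 4, -2, -4, -5 → best response Light.
Bailey against None: payoffs -1, -3, -5, 2 → best response Thorough.
Bailey against Light: payoffs -3, -4, -5, 5 → best response Thorough.
Bailey against Normal: payoffs 1, 3, -1, -5 → best response Light.
Bailey against Thorough: payoffs -4, 1, -3, 5 → best response Thorough.
Bailey against Deep: payoffs 4, -1, -5, 5 → best response Thorough.
Mutual best responses: (Light, Thorough).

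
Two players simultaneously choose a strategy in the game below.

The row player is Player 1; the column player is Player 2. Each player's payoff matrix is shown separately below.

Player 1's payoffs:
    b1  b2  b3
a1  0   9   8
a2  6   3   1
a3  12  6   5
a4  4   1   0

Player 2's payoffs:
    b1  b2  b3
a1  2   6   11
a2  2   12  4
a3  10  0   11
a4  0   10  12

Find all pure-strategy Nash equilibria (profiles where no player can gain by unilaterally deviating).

(a1, b1): Player 1 can switch to a2 (0 → 6). Not NE.
(a1, b2): Player 2 can switch to b3 (6 → 11). Not NE.
(a1, b3): Player 1 gets 8, best alternative 5; Player 2 gets 11, best alternative 6. No profitable deviation — NE.
(a2, b1): Player 1 can switch to a3 (6 → 12). Not NE.
(a2, b2): Player 1 can switch to a1 (3 → 9). Not NE.
(a2, b3): Player 1 can switch to a1 (1 → 8). Not NE.
(a3, b1): Player 2 can switch to b3 (10 → 11). Not NE.
(a3, b2): Player 1 can switch to a1 (6 → 9). Not NE.
(a3, b3): Player 1 can switch to a1 (5 → 8). Not NE.
(a4, b1): Player 1 can switch to a2 (4 → 6). Not NE.
(a4, b2): Player 1 can switch to a1 (1 → 9). Not NE.
(a4, b3): Player 1 can switch to a1 (0 → 8). Not NE.

Pure NE: (a1, b3)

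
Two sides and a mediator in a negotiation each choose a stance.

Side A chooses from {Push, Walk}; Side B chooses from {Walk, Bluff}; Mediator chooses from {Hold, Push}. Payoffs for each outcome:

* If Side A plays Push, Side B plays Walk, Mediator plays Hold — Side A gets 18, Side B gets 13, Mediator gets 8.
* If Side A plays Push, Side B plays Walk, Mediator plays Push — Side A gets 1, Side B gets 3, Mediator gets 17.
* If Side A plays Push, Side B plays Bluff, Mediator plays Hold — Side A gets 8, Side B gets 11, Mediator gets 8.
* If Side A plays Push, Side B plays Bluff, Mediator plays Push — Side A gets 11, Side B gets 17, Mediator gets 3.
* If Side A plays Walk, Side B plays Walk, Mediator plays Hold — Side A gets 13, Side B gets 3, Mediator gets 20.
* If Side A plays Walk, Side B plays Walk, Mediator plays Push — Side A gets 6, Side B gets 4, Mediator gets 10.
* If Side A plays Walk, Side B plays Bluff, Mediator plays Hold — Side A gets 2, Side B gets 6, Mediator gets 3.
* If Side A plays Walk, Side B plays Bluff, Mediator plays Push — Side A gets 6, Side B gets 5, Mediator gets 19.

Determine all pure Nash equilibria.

No pure-strategy Nash equilibrium.

For each strategy profile, look for a profitable unilateral deviation.
(Push, Walk, Hold): Mediator can switch to Push (8 → 17). Not NE.
(Push, Walk, Push): Side A can switch to Walk (1 → 6). Not NE.
(Push, Bluff, Hold): Side B can switch to Walk (11 → 13). Not NE.
(Push, Bluff, Push): Mediator can switch to Hold (3 → 8). Not NE.
(Walk, Walk, Hold): Side A can switch to Push (13 → 18). Not NE.
(Walk, Walk, Push): Side B can switch to Bluff (4 → 5). Not NE.
(The remaining 2 profiles each have a profitable deviation by the same check.)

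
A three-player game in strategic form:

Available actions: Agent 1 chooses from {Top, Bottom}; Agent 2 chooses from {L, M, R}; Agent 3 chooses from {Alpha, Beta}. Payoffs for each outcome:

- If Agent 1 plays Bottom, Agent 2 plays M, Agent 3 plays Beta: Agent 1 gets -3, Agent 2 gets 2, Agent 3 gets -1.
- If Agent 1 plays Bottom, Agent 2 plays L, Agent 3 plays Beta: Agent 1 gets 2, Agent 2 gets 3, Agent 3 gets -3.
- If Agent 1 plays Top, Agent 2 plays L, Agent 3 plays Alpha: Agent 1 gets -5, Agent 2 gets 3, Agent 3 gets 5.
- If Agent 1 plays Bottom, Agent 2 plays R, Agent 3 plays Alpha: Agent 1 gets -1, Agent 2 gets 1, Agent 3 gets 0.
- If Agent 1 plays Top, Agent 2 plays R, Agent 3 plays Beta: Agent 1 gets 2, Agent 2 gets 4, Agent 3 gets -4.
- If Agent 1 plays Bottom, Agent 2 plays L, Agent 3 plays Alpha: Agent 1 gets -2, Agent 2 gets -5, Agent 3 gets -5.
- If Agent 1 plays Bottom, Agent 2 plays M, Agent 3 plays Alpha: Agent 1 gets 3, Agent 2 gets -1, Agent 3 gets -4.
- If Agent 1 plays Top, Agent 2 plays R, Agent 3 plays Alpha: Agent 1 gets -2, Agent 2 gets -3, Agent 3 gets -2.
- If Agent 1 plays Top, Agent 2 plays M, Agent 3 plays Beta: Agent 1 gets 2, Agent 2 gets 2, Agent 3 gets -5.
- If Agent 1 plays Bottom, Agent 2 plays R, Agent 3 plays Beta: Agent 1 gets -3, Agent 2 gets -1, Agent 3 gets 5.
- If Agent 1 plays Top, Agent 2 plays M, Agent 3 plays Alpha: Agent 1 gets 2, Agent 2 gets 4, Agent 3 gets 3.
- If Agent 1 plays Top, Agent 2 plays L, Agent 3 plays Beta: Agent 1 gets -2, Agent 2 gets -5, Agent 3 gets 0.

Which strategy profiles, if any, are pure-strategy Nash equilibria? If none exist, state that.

The unique pure-strategy Nash equilibrium is (Bottom, L, Beta).

For each player, find the best response to each opponent profile; mutual best responses are the pure NE.
Agent 1 against (L, Alpha): payoffs -5, -2 → best response Bottom.
Agent 1 against (L, Beta): payoffs -2, 2 → best response Bottom.
Agent 1 against (M, Alpha): payoffs 2, 3 → best response Bottom.
Agent 1 against (M, Beta): payoffs 2, -3 → best response Top.
Agent 1 against (R, Alpha): payoffs -2, -1 → best response Bottom.
Agent 1 against (R, Beta): payoffs 2, -3 → best response Top.
Agent 2 against (Top, Alpha): payoffs 3, 4, -3 → best response M.
Agent 2 against (Top, Beta): payoffs -5, 2, 4 → best response R.
Agent 2 against (Bottom, Alpha): payoffs -5, -1, 1 → best response R.
Agent 2 against (Bottom, Beta): payoffs 3, 2, -1 → best response L.
Agent 3 against (Top, L): payoffs 5, 0 → best response Alpha.
Agent 3 against (Top, M): payoffs 3, -5 → best response Alpha.
Agent 3 against (Top, R): payoffs -2, -4 → best response Alpha.
Agent 3 against (Bottom, L): payoffs -5, -3 → best response Beta.
Agent 3 against (Bottom, M): payoffs -4, -1 → best response Beta.
Agent 3 against (Bottom, R): payoffs 0, 5 → best response Beta.
Mutual best responses: (Bottom, L, Beta).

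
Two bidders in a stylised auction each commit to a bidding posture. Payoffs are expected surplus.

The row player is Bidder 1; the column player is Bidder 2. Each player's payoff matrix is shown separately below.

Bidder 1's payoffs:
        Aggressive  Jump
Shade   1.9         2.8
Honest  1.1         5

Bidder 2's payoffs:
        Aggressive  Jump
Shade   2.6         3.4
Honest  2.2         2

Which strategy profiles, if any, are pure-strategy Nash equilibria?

none

Mark each player's best response to every combination of opponents' strategies; a profile where every player is best-responding is a pure Nash equilibrium.
Bidder 1 against Aggressive: payoffs 1.9, 1.1 → best response Shade.
Bidder 1 against Jump: payoffs 2.8, 5 → best response Honest.
Bidder 2 against Shade: payoffs 2.6, 3.4 → best response Jump.
Bidder 2 against Honest: payoffs 2.2, 2 → best response Aggressive.
No profile is a mutual best response for all players.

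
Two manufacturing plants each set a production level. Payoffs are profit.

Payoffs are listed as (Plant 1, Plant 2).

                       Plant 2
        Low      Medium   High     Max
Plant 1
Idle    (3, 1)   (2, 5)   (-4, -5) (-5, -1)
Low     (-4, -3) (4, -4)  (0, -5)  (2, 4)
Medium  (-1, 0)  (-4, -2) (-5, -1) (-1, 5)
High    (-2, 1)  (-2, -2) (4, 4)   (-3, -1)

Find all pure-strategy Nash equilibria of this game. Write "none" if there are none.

Pure-strategy Nash equilibria: (Low, Max); (High, High)

Mark each player's best response to every combination of opponents' strategies; a profile where every player is best-responding is a pure Nash equilibrium.
Plant 1 against Low: payoffs 3, -4, -1, -2 → best response Idle.
Plant 1 against Medium: payoffs 2, 4, -4, -2 → best response Low.
Plant 1 against High: payoffs -4, 0, -5, 4 → best response High.
Plant 1 against Max: payoffs -5, 2, -1, -3 → best response Low.
Plant 2 against Idle: payoffs 1, 5, -5, -1 → best response Medium.
Plant 2 against Low: payoffs -3, -4, -5, 4 → best response Max.
Plant 2 against Medium: payoffs 0, -2, -1, 5 → best response Max.
Plant 2 against High: payoffs 1, -2, 4, -1 → best response High.
Mutual best responses: (Low, Max); (High, High).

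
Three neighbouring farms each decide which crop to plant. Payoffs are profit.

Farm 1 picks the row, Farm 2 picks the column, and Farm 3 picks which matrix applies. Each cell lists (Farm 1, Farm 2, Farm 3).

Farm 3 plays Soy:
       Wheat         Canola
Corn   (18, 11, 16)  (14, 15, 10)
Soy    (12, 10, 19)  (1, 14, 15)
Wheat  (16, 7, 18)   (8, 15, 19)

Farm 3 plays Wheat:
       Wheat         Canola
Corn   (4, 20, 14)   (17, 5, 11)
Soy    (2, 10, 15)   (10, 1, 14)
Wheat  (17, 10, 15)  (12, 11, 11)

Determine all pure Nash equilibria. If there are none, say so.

Farm 1 against (Wheat, Soy): payoffs 18, 12, 16 → best response Corn.
Farm 1 against (Wheat, Wheat): payoffs 4, 2, 17 → best response Wheat.
Farm 1 against (Canola, Soy): payoffs 14, 1, 8 → best response Corn.
Farm 1 against (Canola, Wheat): payoffs 17, 10, 12 → best response Corn.
Farm 2 against (Corn, Soy): payoffs 11, 15 → best response Canola.
Farm 2 against (Corn, Wheat): payoffs 20, 5 → best response Wheat.
Farm 2 against (Soy, Soy): payoffs 10, 14 → best response Canola.
Farm 2 against (Soy, Wheat): payoffs 10, 1 → best response Wheat.
Farm 2 against (Wheat, Soy): payoffs 7, 15 → best response Canola.
Farm 2 against (Wheat, Wheat): payoffs 10, 11 → best response Canola.
Farm 3 against (Corn, Wheat): payoffs 16, 14 → best response Soy.
Farm 3 against (Corn, Canola): payoffs 10, 11 → best response Wheat.
Farm 3 against (Soy, Wheat): payoffs 19, 15 → best response Soy.
Farm 3 against (Soy, Canola): payoffs 15, 14 → best response Soy.
Farm 3 against (Wheat, Wheat): payoffs 18, 15 → best response Soy.
Farm 3 against (Wheat, Canola): payoffs 19, 11 → best response Soy.
No profile is a mutual best response for all players.

This game has no pure Nash equilibrium.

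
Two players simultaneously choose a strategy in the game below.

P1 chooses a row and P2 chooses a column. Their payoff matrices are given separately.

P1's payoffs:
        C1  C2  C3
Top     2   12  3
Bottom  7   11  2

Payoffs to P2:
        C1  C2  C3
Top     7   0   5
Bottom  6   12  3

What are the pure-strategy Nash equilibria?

(Top, C1): P1 can switch to Bottom (2 → 7). Not NE.
(Top, C2): P2 can switch to C1 (0 → 7). Not NE.
(Top, C3): P2 can switch to C1 (5 → 7). Not NE.
(Bottom, C1): P2 can switch to C2 (6 → 12). Not NE.
(Bottom, C2): P1 can switch to Top (11 → 12). Not NE.
(Bottom, C3): P1 can switch to Top (2 → 3). Not NE.

No pure-strategy Nash equilibrium.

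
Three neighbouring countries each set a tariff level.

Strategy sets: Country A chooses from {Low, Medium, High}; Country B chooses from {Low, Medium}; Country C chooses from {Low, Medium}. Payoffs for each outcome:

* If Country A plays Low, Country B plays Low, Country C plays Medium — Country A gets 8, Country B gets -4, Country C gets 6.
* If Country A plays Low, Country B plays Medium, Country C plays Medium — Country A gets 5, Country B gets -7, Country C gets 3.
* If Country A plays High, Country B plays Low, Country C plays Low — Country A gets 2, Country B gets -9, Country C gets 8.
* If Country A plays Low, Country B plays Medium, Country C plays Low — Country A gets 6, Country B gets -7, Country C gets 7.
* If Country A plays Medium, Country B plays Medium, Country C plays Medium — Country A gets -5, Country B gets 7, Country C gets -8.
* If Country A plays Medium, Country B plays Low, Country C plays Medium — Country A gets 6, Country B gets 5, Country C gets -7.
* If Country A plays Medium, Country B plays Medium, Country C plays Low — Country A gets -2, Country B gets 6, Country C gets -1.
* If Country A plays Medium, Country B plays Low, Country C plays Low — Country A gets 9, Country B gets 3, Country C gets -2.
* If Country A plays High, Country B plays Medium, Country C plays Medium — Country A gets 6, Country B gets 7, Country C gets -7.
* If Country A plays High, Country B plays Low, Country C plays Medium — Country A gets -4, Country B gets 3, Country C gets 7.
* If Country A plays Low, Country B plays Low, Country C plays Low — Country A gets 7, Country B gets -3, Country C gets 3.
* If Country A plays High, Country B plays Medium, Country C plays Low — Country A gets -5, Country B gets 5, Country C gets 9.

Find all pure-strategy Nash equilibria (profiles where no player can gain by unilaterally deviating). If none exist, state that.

Country A against (Low, Low): payoffs 7, 9, 2 → best response Medium.
Country A against (Low, Medium): payoffs 8, 6, -4 → best response Low.
Country A against (Medium, Low): payoffs 6, -2, -5 → best response Low.
Country A against (Medium, Medium): payoffs 5, -5, 6 → best response High.
Country B against (Low, Low): payoffs -3, -7 → best response Low.
Country B against (Low, Medium): payoffs -4, -7 → best response Low.
Country B against (Medium, Low): payoffs 3, 6 → best response Medium.
Country B against (Medium, Medium): payoffs 5, 7 → best response Medium.
Country B against (High, Low): payoffs -9, 5 → best response Medium.
Country B against (High, Medium): payoffs 3, 7 → best response Medium.
Country C against (Low, Low): payoffs 3, 6 → best response Medium.
Country C against (Low, Medium): payoffs 7, 3 → best response Low.
Country C against (Medium, Low): payoffs -2, -7 → best response Low.
Country C against (Medium, Medium): payoffs -1, -8 → best response Low.
Country C against (High, Low): payoffs 8, 7 → best response Low.
Country C against (High, Medium): payoffs 9, -7 → best response Low.
Mutual best responses: (Low, Low, Medium).

(Low, Low, Medium)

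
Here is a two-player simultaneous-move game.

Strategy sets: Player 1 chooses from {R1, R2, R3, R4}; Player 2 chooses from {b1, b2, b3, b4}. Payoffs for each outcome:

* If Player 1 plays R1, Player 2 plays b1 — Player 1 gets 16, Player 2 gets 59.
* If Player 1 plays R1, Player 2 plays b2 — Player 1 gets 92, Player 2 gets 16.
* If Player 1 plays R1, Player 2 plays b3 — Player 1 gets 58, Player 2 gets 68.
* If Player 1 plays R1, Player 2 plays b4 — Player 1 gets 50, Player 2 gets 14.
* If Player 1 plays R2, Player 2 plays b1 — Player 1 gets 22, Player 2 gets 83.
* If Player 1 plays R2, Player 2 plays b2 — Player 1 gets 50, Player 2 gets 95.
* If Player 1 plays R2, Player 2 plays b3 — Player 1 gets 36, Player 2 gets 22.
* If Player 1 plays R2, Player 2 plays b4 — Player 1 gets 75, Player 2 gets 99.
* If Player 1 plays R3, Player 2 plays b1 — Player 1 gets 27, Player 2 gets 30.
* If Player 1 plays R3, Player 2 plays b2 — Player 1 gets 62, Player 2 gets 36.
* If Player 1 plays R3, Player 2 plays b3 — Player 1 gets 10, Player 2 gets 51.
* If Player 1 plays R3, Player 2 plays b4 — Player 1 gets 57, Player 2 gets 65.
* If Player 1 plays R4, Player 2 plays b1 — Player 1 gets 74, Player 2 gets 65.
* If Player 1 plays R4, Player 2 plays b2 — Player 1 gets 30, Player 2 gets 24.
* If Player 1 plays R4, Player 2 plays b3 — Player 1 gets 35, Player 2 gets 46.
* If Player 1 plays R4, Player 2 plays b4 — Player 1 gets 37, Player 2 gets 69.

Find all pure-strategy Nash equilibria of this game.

The pure Nash equilibria are (R1, b3) and (R2, b4).

(R1, b1): Player 1 can switch to R2 (16 → 22). Not NE.
(R1, b2): Player 2 can switch to b1 (16 → 59). Not NE.
(R1, b3): Player 1 gets 58, best alternative 36; Player 2 gets 68, best alternative 59. No profitable deviation — NE.
(R1, b4): Player 1 can switch to R2 (50 → 75). Not NE.
(R2, b1): Player 1 can switch to R3 (22 → 27). Not NE.
(R2, b2): Player 1 can switch to R1 (50 → 92). Not NE.
(R2, b3): Player 1 can switch to R1 (36 → 58). Not NE.
(R2, b4): Player 1 gets 75, best alternative 57; Player 2 gets 99, best alternative 95. No profitable deviation — NE.
(R3, b1): Player 1 can switch to R4 (27 → 74). Not NE.
(R3, b2): Player 1 can switch to R1 (62 → 92). Not NE.
(R3, b3): Player 1 can switch to R1 (10 → 58). Not NE.
(R3, b4): Player 1 can switch to R2 (57 → 75). Not NE.
(The remaining 4 profiles each have a profitable deviation by the same check.)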